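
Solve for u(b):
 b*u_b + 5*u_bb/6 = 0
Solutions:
 u(b) = C1 + C2*erf(sqrt(15)*b/5)


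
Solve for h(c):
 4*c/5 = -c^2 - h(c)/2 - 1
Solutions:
 h(c) = -2*c^2 - 8*c/5 - 2


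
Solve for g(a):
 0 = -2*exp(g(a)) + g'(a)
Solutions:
 g(a) = log(-1/(C1 + 2*a))


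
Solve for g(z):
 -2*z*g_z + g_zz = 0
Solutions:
 g(z) = C1 + C2*erfi(z)


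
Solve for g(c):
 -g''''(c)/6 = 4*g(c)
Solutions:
 g(c) = (C1*sin(6^(1/4)*c) + C2*cos(6^(1/4)*c))*exp(-6^(1/4)*c) + (C3*sin(6^(1/4)*c) + C4*cos(6^(1/4)*c))*exp(6^(1/4)*c)


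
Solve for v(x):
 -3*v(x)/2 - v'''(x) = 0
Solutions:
 v(x) = C3*exp(-2^(2/3)*3^(1/3)*x/2) + (C1*sin(2^(2/3)*3^(5/6)*x/4) + C2*cos(2^(2/3)*3^(5/6)*x/4))*exp(2^(2/3)*3^(1/3)*x/4)


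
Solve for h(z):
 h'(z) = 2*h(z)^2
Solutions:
 h(z) = -1/(C1 + 2*z)


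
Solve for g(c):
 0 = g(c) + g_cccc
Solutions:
 g(c) = (C1*sin(sqrt(2)*c/2) + C2*cos(sqrt(2)*c/2))*exp(-sqrt(2)*c/2) + (C3*sin(sqrt(2)*c/2) + C4*cos(sqrt(2)*c/2))*exp(sqrt(2)*c/2)


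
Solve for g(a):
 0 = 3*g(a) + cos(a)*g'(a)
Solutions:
 g(a) = C1*(sin(a) - 1)^(3/2)/(sin(a) + 1)^(3/2)


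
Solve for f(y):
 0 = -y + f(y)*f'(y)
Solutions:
 f(y) = -sqrt(C1 + y^2)
 f(y) = sqrt(C1 + y^2)


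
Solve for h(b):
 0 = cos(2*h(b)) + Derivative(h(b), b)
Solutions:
 h(b) = -asin((C1 + exp(4*b))/(C1 - exp(4*b)))/2 + pi/2
 h(b) = asin((C1 + exp(4*b))/(C1 - exp(4*b)))/2


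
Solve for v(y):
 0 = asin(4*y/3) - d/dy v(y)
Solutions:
 v(y) = C1 + y*asin(4*y/3) + sqrt(9 - 16*y^2)/4


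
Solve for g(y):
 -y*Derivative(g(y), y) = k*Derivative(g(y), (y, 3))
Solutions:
 g(y) = C1 + Integral(C2*airyai(y*(-1/k)^(1/3)) + C3*airybi(y*(-1/k)^(1/3)), y)


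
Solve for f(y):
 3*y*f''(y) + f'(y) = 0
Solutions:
 f(y) = C1 + C2*y^(2/3)


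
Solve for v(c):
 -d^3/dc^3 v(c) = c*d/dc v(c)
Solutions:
 v(c) = C1 + Integral(C2*airyai(-c) + C3*airybi(-c), c)


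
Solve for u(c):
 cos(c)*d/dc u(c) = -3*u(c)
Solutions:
 u(c) = C1*(sin(c) - 1)^(3/2)/(sin(c) + 1)^(3/2)


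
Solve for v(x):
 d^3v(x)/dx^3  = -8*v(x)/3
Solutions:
 v(x) = C3*exp(-2*3^(2/3)*x/3) + (C1*sin(3^(1/6)*x) + C2*cos(3^(1/6)*x))*exp(3^(2/3)*x/3)


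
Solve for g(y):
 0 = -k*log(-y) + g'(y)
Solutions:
 g(y) = C1 + k*y*log(-y) - k*y


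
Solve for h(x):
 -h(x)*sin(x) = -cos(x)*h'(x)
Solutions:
 h(x) = C1/cos(x)


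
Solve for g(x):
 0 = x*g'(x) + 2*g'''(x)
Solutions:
 g(x) = C1 + Integral(C2*airyai(-2^(2/3)*x/2) + C3*airybi(-2^(2/3)*x/2), x)


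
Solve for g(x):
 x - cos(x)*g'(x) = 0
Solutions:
 g(x) = C1 + Integral(x/cos(x), x)


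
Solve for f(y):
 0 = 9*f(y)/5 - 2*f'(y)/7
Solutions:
 f(y) = C1*exp(63*y/10)


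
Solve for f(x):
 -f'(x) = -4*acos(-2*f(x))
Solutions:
 Integral(1/acos(-2*_y), (_y, f(x))) = C1 + 4*x


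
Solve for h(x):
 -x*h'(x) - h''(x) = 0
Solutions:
 h(x) = C1 + C2*erf(sqrt(2)*x/2)


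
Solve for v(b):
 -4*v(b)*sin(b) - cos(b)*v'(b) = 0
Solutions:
 v(b) = C1*cos(b)^4


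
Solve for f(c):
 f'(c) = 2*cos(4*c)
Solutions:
 f(c) = C1 + sin(4*c)/2


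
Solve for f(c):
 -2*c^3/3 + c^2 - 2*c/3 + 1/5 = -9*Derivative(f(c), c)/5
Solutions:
 f(c) = C1 + 5*c^4/54 - 5*c^3/27 + 5*c^2/27 - c/9


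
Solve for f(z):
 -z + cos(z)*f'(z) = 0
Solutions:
 f(z) = C1 + Integral(z/cos(z), z)


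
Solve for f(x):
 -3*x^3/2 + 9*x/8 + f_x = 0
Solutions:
 f(x) = C1 + 3*x^4/8 - 9*x^2/16


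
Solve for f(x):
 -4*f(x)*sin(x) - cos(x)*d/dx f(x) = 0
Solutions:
 f(x) = C1*cos(x)^4


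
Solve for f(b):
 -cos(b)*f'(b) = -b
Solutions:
 f(b) = C1 + Integral(b/cos(b), b)


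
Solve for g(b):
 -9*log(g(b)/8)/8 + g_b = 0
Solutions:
 8*Integral(1/(-log(_y) + 3*log(2)), (_y, g(b)))/9 = C1 - b


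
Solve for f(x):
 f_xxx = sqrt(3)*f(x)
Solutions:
 f(x) = C3*exp(3^(1/6)*x) + (C1*sin(3^(2/3)*x/2) + C2*cos(3^(2/3)*x/2))*exp(-3^(1/6)*x/2)


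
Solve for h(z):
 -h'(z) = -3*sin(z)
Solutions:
 h(z) = C1 - 3*cos(z)


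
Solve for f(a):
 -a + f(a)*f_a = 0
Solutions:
 f(a) = -sqrt(C1 + a^2)
 f(a) = sqrt(C1 + a^2)


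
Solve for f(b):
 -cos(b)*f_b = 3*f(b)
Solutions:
 f(b) = C1*(sin(b) - 1)^(3/2)/(sin(b) + 1)^(3/2)


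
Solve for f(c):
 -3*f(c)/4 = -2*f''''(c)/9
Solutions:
 f(c) = C1*exp(-2^(1/4)*3^(3/4)*c/2) + C2*exp(2^(1/4)*3^(3/4)*c/2) + C3*sin(2^(1/4)*3^(3/4)*c/2) + C4*cos(2^(1/4)*3^(3/4)*c/2)


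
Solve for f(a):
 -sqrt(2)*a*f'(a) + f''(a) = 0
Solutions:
 f(a) = C1 + C2*erfi(2^(3/4)*a/2)


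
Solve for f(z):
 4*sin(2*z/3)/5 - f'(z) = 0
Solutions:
 f(z) = C1 - 6*cos(2*z/3)/5


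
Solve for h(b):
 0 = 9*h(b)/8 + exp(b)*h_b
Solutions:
 h(b) = C1*exp(9*exp(-b)/8)


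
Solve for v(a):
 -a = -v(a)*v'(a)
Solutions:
 v(a) = -sqrt(C1 + a^2)
 v(a) = sqrt(C1 + a^2)


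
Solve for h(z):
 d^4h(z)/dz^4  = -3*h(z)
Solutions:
 h(z) = (C1*sin(sqrt(2)*3^(1/4)*z/2) + C2*cos(sqrt(2)*3^(1/4)*z/2))*exp(-sqrt(2)*3^(1/4)*z/2) + (C3*sin(sqrt(2)*3^(1/4)*z/2) + C4*cos(sqrt(2)*3^(1/4)*z/2))*exp(sqrt(2)*3^(1/4)*z/2)


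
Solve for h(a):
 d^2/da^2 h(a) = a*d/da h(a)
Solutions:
 h(a) = C1 + C2*erfi(sqrt(2)*a/2)


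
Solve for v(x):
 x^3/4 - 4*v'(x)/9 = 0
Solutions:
 v(x) = C1 + 9*x^4/64


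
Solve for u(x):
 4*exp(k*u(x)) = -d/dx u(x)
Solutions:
 u(x) = Piecewise((log(1/(C1*k + 4*k*x))/k, Ne(k, 0)), (nan, True))
 u(x) = Piecewise((C1 - 4*x, Eq(k, 0)), (nan, True))


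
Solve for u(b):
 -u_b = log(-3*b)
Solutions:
 u(b) = C1 - b*log(-b) + b*(1 - log(3))


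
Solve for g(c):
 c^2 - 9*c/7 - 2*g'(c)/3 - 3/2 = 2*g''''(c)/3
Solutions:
 g(c) = C1 + C4*exp(-c) + c^3/2 - 27*c^2/28 - 9*c/4 + (C2*sin(sqrt(3)*c/2) + C3*cos(sqrt(3)*c/2))*exp(c/2)


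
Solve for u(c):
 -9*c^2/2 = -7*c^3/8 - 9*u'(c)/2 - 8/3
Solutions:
 u(c) = C1 - 7*c^4/144 + c^3/3 - 16*c/27


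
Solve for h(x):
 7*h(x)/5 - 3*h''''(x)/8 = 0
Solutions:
 h(x) = C1*exp(-15^(3/4)*56^(1/4)*x/15) + C2*exp(15^(3/4)*56^(1/4)*x/15) + C3*sin(15^(3/4)*56^(1/4)*x/15) + C4*cos(15^(3/4)*56^(1/4)*x/15)


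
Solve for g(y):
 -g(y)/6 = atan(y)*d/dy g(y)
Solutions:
 g(y) = C1*exp(-Integral(1/atan(y), y)/6)


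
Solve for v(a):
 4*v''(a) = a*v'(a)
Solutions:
 v(a) = C1 + C2*erfi(sqrt(2)*a/4)


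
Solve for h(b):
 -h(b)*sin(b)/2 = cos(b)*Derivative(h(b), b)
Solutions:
 h(b) = C1*sqrt(cos(b))


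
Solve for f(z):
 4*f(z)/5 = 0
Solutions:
 f(z) = 0


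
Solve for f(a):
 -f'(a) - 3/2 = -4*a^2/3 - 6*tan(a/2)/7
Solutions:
 f(a) = C1 + 4*a^3/9 - 3*a/2 - 12*log(cos(a/2))/7


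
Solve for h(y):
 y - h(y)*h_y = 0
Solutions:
 h(y) = -sqrt(C1 + y^2)
 h(y) = sqrt(C1 + y^2)


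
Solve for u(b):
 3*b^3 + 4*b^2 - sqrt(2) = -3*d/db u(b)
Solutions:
 u(b) = C1 - b^4/4 - 4*b^3/9 + sqrt(2)*b/3


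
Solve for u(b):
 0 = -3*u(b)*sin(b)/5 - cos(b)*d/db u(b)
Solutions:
 u(b) = C1*cos(b)^(3/5)


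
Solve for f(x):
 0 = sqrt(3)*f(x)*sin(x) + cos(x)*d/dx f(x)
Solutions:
 f(x) = C1*cos(x)^(sqrt(3))


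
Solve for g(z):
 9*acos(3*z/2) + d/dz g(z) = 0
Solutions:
 g(z) = C1 - 9*z*acos(3*z/2) + 3*sqrt(4 - 9*z^2)


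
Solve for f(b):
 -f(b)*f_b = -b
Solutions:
 f(b) = -sqrt(C1 + b^2)
 f(b) = sqrt(C1 + b^2)


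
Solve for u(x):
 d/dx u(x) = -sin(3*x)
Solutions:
 u(x) = C1 + cos(3*x)/3


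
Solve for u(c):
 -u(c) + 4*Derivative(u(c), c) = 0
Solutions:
 u(c) = C1*exp(c/4)


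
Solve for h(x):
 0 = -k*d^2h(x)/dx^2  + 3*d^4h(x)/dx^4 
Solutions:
 h(x) = C1 + C2*x + C3*exp(-sqrt(3)*sqrt(k)*x/3) + C4*exp(sqrt(3)*sqrt(k)*x/3)


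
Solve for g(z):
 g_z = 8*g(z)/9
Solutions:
 g(z) = C1*exp(8*z/9)


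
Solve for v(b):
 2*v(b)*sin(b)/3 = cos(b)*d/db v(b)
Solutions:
 v(b) = C1/cos(b)^(2/3)


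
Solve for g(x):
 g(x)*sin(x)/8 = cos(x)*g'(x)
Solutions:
 g(x) = C1/cos(x)^(1/8)


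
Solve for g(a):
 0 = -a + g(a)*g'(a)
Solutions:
 g(a) = -sqrt(C1 + a^2)
 g(a) = sqrt(C1 + a^2)


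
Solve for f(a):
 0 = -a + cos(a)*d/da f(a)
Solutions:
 f(a) = C1 + Integral(a/cos(a), a)


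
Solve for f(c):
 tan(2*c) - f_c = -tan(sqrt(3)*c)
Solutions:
 f(c) = C1 - log(cos(2*c))/2 - sqrt(3)*log(cos(sqrt(3)*c))/3


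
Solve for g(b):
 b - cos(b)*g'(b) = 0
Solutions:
 g(b) = C1 + Integral(b/cos(b), b)


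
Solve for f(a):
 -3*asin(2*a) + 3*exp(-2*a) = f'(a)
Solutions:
 f(a) = C1 - 3*a*asin(2*a) - 3*sqrt(1 - 4*a^2)/2 - 3*exp(-2*a)/2


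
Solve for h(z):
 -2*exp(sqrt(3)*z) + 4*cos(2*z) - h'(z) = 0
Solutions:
 h(z) = C1 - 2*sqrt(3)*exp(sqrt(3)*z)/3 + 2*sin(2*z)


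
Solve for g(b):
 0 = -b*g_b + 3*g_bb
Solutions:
 g(b) = C1 + C2*erfi(sqrt(6)*b/6)


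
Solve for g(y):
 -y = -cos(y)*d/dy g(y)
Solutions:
 g(y) = C1 + Integral(y/cos(y), y)


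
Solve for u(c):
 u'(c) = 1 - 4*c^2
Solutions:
 u(c) = C1 - 4*c^3/3 + c


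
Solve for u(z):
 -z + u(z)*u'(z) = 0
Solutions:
 u(z) = -sqrt(C1 + z^2)
 u(z) = sqrt(C1 + z^2)


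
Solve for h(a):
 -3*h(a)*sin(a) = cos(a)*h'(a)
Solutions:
 h(a) = C1*cos(a)^3


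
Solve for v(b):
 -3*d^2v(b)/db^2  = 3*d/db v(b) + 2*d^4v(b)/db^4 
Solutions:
 v(b) = C1 + C2*exp(-2^(1/3)*b*(-(3 + sqrt(11))^(1/3) + 2^(1/3)/(3 + sqrt(11))^(1/3))/4)*sin(2^(1/3)*sqrt(3)*b*(2^(1/3)/(3 + sqrt(11))^(1/3) + (3 + sqrt(11))^(1/3))/4) + C3*exp(-2^(1/3)*b*(-(3 + sqrt(11))^(1/3) + 2^(1/3)/(3 + sqrt(11))^(1/3))/4)*cos(2^(1/3)*sqrt(3)*b*(2^(1/3)/(3 + sqrt(11))^(1/3) + (3 + sqrt(11))^(1/3))/4) + C4*exp(2^(1/3)*b*(-(3 + sqrt(11))^(1/3) + 2^(1/3)/(3 + sqrt(11))^(1/3))/2)


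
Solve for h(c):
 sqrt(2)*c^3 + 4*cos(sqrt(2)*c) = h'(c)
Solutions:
 h(c) = C1 + sqrt(2)*c^4/4 + 2*sqrt(2)*sin(sqrt(2)*c)


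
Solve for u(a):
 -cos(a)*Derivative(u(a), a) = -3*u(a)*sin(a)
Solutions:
 u(a) = C1/cos(a)^3


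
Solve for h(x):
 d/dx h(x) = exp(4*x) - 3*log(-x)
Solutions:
 h(x) = C1 - 3*x*log(-x) + 3*x + exp(4*x)/4


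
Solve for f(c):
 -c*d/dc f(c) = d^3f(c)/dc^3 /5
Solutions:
 f(c) = C1 + Integral(C2*airyai(-5^(1/3)*c) + C3*airybi(-5^(1/3)*c), c)


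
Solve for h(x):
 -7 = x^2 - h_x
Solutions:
 h(x) = C1 + x^3/3 + 7*x


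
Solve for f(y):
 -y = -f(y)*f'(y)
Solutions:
 f(y) = -sqrt(C1 + y^2)
 f(y) = sqrt(C1 + y^2)


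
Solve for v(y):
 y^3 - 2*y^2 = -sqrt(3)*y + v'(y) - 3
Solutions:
 v(y) = C1 + y^4/4 - 2*y^3/3 + sqrt(3)*y^2/2 + 3*y


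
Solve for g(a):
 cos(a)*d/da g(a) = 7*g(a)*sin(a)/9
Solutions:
 g(a) = C1/cos(a)^(7/9)


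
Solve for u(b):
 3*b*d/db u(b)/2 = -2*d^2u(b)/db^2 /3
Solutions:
 u(b) = C1 + C2*erf(3*sqrt(2)*b/4)


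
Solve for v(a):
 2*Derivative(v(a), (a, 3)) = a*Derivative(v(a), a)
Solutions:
 v(a) = C1 + Integral(C2*airyai(2^(2/3)*a/2) + C3*airybi(2^(2/3)*a/2), a)


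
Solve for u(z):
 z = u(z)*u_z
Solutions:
 u(z) = -sqrt(C1 + z^2)
 u(z) = sqrt(C1 + z^2)


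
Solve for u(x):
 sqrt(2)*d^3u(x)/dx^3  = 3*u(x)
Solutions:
 u(x) = C3*exp(2^(5/6)*3^(1/3)*x/2) + (C1*sin(6^(5/6)*x/4) + C2*cos(6^(5/6)*x/4))*exp(-2^(5/6)*3^(1/3)*x/4)


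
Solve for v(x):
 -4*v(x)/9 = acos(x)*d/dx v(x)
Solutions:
 v(x) = C1*exp(-4*Integral(1/acos(x), x)/9)


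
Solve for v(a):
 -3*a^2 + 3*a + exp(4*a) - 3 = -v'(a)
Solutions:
 v(a) = C1 + a^3 - 3*a^2/2 + 3*a - exp(4*a)/4


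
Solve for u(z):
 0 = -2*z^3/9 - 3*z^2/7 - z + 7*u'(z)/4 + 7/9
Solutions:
 u(z) = C1 + 2*z^4/63 + 4*z^3/49 + 2*z^2/7 - 4*z/9


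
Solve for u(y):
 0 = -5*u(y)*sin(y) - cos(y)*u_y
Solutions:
 u(y) = C1*cos(y)^5


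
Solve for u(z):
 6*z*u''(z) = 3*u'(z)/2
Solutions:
 u(z) = C1 + C2*z^(5/4)


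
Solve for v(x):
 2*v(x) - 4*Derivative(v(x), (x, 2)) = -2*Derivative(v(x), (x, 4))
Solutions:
 v(x) = (C1 + C2*x)*exp(-x) + (C3 + C4*x)*exp(x)


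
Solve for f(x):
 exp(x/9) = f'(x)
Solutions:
 f(x) = C1 + 9*exp(x/9)


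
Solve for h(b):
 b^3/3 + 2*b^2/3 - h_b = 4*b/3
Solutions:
 h(b) = C1 + b^4/12 + 2*b^3/9 - 2*b^2/3


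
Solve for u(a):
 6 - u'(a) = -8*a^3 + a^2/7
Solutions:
 u(a) = C1 + 2*a^4 - a^3/21 + 6*a


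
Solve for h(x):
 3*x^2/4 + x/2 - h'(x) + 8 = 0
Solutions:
 h(x) = C1 + x^3/4 + x^2/4 + 8*x


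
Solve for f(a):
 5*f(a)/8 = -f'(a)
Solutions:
 f(a) = C1*exp(-5*a/8)


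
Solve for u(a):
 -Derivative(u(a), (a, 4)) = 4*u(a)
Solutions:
 u(a) = (C1*sin(a) + C2*cos(a))*exp(-a) + (C3*sin(a) + C4*cos(a))*exp(a)


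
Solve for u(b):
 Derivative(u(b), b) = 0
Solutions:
 u(b) = C1


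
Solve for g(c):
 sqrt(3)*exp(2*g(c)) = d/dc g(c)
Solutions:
 g(c) = log(-sqrt(-1/(C1 + sqrt(3)*c))) - log(2)/2
 g(c) = log(-1/(C1 + sqrt(3)*c))/2 - log(2)/2


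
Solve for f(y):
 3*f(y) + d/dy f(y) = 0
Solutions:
 f(y) = C1*exp(-3*y)


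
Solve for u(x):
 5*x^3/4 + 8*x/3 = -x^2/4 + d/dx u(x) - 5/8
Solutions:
 u(x) = C1 + 5*x^4/16 + x^3/12 + 4*x^2/3 + 5*x/8


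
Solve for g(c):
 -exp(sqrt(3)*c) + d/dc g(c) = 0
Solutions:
 g(c) = C1 + sqrt(3)*exp(sqrt(3)*c)/3


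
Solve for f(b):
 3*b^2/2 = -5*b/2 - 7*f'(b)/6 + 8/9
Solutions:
 f(b) = C1 - 3*b^3/7 - 15*b^2/14 + 16*b/21


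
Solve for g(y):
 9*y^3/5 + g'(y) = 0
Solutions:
 g(y) = C1 - 9*y^4/20


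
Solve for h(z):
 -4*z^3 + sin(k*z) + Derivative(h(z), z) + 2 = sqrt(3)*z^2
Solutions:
 h(z) = C1 + z^4 + sqrt(3)*z^3/3 - 2*z + cos(k*z)/k


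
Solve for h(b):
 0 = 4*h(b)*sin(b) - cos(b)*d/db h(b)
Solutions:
 h(b) = C1/cos(b)^4


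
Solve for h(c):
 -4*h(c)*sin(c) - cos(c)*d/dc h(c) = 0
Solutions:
 h(c) = C1*cos(c)^4


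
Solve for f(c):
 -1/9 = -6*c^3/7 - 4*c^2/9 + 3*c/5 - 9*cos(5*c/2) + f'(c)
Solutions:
 f(c) = C1 + 3*c^4/14 + 4*c^3/27 - 3*c^2/10 - c/9 + 18*sin(5*c/2)/5


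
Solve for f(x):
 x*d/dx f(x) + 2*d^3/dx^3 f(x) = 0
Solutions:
 f(x) = C1 + Integral(C2*airyai(-2^(2/3)*x/2) + C3*airybi(-2^(2/3)*x/2), x)


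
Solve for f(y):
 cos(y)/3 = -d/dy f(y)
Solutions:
 f(y) = C1 - sin(y)/3


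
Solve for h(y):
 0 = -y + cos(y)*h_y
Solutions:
 h(y) = C1 + Integral(y/cos(y), y)


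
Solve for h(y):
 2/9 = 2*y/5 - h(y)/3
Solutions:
 h(y) = 6*y/5 - 2/3


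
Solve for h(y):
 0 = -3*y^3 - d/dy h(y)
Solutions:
 h(y) = C1 - 3*y^4/4


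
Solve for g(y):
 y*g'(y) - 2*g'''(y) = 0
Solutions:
 g(y) = C1 + Integral(C2*airyai(2^(2/3)*y/2) + C3*airybi(2^(2/3)*y/2), y)


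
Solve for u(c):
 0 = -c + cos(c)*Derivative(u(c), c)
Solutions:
 u(c) = C1 + Integral(c/cos(c), c)


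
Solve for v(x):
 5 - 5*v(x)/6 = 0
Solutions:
 v(x) = 6


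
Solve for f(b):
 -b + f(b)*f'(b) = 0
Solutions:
 f(b) = -sqrt(C1 + b^2)
 f(b) = sqrt(C1 + b^2)


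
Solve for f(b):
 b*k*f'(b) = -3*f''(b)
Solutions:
 f(b) = Piecewise((-sqrt(6)*sqrt(pi)*C1*erf(sqrt(6)*b*sqrt(k)/6)/(2*sqrt(k)) - C2, (k > 0) | (k < 0)), (-C1*b - C2, True))


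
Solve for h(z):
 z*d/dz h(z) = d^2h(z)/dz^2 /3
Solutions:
 h(z) = C1 + C2*erfi(sqrt(6)*z/2)


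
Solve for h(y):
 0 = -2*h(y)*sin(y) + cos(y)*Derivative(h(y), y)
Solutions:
 h(y) = C1/cos(y)^2


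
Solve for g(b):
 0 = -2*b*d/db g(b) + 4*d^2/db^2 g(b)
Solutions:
 g(b) = C1 + C2*erfi(b/2)


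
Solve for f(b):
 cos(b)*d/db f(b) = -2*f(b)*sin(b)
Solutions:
 f(b) = C1*cos(b)^2


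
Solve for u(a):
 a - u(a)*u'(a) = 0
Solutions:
 u(a) = -sqrt(C1 + a^2)
 u(a) = sqrt(C1 + a^2)


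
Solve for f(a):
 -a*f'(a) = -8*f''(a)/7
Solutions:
 f(a) = C1 + C2*erfi(sqrt(7)*a/4)


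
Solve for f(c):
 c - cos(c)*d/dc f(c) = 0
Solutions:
 f(c) = C1 + Integral(c/cos(c), c)


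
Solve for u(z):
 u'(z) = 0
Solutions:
 u(z) = C1


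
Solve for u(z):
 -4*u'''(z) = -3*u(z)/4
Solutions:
 u(z) = C3*exp(2^(2/3)*3^(1/3)*z/4) + (C1*sin(2^(2/3)*3^(5/6)*z/8) + C2*cos(2^(2/3)*3^(5/6)*z/8))*exp(-2^(2/3)*3^(1/3)*z/8)


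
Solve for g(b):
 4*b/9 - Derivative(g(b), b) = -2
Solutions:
 g(b) = C1 + 2*b^2/9 + 2*b


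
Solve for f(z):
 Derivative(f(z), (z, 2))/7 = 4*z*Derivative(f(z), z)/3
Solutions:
 f(z) = C1 + C2*erfi(sqrt(42)*z/3)


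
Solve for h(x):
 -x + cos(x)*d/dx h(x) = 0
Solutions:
 h(x) = C1 + Integral(x/cos(x), x)


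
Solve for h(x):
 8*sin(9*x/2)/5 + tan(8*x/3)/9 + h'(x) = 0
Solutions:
 h(x) = C1 + log(cos(8*x/3))/24 + 16*cos(9*x/2)/45


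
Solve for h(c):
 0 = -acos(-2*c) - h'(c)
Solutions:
 h(c) = C1 - c*acos(-2*c) - sqrt(1 - 4*c^2)/2


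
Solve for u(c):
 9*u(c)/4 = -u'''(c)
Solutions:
 u(c) = C3*exp(-2^(1/3)*3^(2/3)*c/2) + (C1*sin(3*2^(1/3)*3^(1/6)*c/4) + C2*cos(3*2^(1/3)*3^(1/6)*c/4))*exp(2^(1/3)*3^(2/3)*c/4)


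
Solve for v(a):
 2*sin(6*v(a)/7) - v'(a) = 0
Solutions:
 -2*a + 7*log(cos(6*v(a)/7) - 1)/12 - 7*log(cos(6*v(a)/7) + 1)/12 = C1


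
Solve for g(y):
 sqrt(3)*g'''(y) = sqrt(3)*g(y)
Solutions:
 g(y) = C3*exp(y) + (C1*sin(sqrt(3)*y/2) + C2*cos(sqrt(3)*y/2))*exp(-y/2)


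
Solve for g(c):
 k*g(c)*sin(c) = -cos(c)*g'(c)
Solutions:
 g(c) = C1*exp(k*log(cos(c)))


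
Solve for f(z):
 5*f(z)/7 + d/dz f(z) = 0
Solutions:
 f(z) = C1*exp(-5*z/7)


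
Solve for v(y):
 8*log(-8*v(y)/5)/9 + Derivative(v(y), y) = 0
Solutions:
 9*Integral(1/(log(-_y) - log(5) + 3*log(2)), (_y, v(y)))/8 = C1 - y


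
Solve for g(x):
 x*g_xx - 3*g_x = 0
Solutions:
 g(x) = C1 + C2*x^4


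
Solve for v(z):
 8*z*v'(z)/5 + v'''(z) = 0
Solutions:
 v(z) = C1 + Integral(C2*airyai(-2*5^(2/3)*z/5) + C3*airybi(-2*5^(2/3)*z/5), z)


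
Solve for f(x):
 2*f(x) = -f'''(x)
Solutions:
 f(x) = C3*exp(-2^(1/3)*x) + (C1*sin(2^(1/3)*sqrt(3)*x/2) + C2*cos(2^(1/3)*sqrt(3)*x/2))*exp(2^(1/3)*x/2)


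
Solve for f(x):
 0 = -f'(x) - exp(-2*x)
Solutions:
 f(x) = C1 + exp(-2*x)/2


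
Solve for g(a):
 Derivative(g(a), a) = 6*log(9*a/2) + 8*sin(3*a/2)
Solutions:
 g(a) = C1 + 6*a*log(a) - 6*a - 6*a*log(2) + 12*a*log(3) - 16*cos(3*a/2)/3


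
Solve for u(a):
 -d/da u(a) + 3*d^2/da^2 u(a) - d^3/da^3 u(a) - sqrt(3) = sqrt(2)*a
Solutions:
 u(a) = C1 + C2*exp(a*(3 - sqrt(5))/2) + C3*exp(a*(sqrt(5) + 3)/2) - sqrt(2)*a^2/2 - 3*sqrt(2)*a - sqrt(3)*a


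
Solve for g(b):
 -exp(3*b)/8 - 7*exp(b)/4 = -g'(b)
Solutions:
 g(b) = C1 + exp(3*b)/24 + 7*exp(b)/4


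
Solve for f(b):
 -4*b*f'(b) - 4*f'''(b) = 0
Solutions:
 f(b) = C1 + Integral(C2*airyai(-b) + C3*airybi(-b), b)


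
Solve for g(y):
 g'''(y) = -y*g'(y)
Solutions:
 g(y) = C1 + Integral(C2*airyai(-y) + C3*airybi(-y), y)


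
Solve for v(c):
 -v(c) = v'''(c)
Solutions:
 v(c) = C3*exp(-c) + (C1*sin(sqrt(3)*c/2) + C2*cos(sqrt(3)*c/2))*exp(c/2)


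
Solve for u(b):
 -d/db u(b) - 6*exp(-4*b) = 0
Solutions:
 u(b) = C1 + 3*exp(-4*b)/2


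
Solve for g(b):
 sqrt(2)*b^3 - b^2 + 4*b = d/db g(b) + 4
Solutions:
 g(b) = C1 + sqrt(2)*b^4/4 - b^3/3 + 2*b^2 - 4*b


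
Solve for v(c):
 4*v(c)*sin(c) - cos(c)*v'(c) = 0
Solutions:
 v(c) = C1/cos(c)^4


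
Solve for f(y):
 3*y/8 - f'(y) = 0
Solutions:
 f(y) = C1 + 3*y^2/16


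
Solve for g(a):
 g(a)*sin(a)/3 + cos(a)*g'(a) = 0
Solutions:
 g(a) = C1*cos(a)^(1/3)


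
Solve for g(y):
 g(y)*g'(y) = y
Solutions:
 g(y) = -sqrt(C1 + y^2)
 g(y) = sqrt(C1 + y^2)


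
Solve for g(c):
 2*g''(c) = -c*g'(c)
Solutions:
 g(c) = C1 + C2*erf(c/2)


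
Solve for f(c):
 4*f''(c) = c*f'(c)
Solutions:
 f(c) = C1 + C2*erfi(sqrt(2)*c/4)


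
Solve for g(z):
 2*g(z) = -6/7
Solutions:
 g(z) = -3/7


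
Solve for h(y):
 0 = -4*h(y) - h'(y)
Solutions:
 h(y) = C1*exp(-4*y)


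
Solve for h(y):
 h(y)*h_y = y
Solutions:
 h(y) = -sqrt(C1 + y^2)
 h(y) = sqrt(C1 + y^2)


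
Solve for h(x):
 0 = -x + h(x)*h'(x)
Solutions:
 h(x) = -sqrt(C1 + x^2)
 h(x) = sqrt(C1 + x^2)


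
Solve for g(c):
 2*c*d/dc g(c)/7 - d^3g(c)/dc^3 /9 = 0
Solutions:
 g(c) = C1 + Integral(C2*airyai(18^(1/3)*7^(2/3)*c/7) + C3*airybi(18^(1/3)*7^(2/3)*c/7), c)


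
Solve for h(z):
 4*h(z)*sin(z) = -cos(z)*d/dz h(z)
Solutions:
 h(z) = C1*cos(z)^4


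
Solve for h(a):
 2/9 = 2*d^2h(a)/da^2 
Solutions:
 h(a) = C1 + C2*a + a^2/18


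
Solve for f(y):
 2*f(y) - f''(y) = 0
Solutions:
 f(y) = C1*exp(-sqrt(2)*y) + C2*exp(sqrt(2)*y)


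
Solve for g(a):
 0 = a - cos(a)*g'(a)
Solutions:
 g(a) = C1 + Integral(a/cos(a), a)


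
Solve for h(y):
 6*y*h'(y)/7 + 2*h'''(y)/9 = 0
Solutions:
 h(y) = C1 + Integral(C2*airyai(-3*7^(2/3)*y/7) + C3*airybi(-3*7^(2/3)*y/7), y)


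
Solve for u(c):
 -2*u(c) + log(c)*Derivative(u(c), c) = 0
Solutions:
 u(c) = C1*exp(2*li(c))


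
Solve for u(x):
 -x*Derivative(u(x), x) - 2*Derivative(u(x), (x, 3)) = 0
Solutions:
 u(x) = C1 + Integral(C2*airyai(-2^(2/3)*x/2) + C3*airybi(-2^(2/3)*x/2), x)


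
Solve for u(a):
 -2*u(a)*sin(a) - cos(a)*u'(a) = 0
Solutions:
 u(a) = C1*cos(a)^2


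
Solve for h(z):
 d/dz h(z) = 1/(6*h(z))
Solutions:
 h(z) = -sqrt(C1 + 3*z)/3
 h(z) = sqrt(C1 + 3*z)/3


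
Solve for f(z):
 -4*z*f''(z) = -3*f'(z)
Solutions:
 f(z) = C1 + C2*z^(7/4)


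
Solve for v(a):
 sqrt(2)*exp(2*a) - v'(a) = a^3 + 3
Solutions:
 v(a) = C1 - a^4/4 - 3*a + sqrt(2)*exp(2*a)/2


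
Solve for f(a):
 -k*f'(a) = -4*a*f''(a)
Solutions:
 f(a) = C1 + a^(re(k)/4 + 1)*(C2*sin(log(a)*Abs(im(k))/4) + C3*cos(log(a)*im(k)/4))


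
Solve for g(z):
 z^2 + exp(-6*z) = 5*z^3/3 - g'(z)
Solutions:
 g(z) = C1 + 5*z^4/12 - z^3/3 + exp(-6*z)/6


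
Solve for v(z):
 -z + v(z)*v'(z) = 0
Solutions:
 v(z) = -sqrt(C1 + z^2)
 v(z) = sqrt(C1 + z^2)


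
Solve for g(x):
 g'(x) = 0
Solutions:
 g(x) = C1


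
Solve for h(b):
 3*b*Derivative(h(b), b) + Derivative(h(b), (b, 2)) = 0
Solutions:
 h(b) = C1 + C2*erf(sqrt(6)*b/2)


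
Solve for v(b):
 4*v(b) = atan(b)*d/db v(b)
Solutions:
 v(b) = C1*exp(4*Integral(1/atan(b), b))


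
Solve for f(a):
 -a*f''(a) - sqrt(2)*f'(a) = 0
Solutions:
 f(a) = C1 + C2*a^(1 - sqrt(2))


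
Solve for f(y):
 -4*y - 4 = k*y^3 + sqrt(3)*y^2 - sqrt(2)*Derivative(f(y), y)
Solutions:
 f(y) = C1 + sqrt(2)*k*y^4/8 + sqrt(6)*y^3/6 + sqrt(2)*y^2 + 2*sqrt(2)*y


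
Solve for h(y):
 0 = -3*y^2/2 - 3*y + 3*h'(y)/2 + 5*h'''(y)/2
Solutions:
 h(y) = C1 + C2*sin(sqrt(15)*y/5) + C3*cos(sqrt(15)*y/5) + y^3/3 + y^2 - 10*y/3


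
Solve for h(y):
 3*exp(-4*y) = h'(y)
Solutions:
 h(y) = C1 - 3*exp(-4*y)/4


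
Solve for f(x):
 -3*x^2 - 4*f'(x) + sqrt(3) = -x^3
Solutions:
 f(x) = C1 + x^4/16 - x^3/4 + sqrt(3)*x/4


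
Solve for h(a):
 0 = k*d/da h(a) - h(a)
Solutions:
 h(a) = C1*exp(a/k)


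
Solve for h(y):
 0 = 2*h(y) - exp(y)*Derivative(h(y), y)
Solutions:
 h(y) = C1*exp(-2*exp(-y))


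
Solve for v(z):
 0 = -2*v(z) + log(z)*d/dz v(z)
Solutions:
 v(z) = C1*exp(2*li(z))


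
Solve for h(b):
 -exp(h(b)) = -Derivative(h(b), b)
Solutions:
 h(b) = log(-1/(C1 + b))


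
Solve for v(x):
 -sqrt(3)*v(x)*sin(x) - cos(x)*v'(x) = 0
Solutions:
 v(x) = C1*cos(x)^(sqrt(3))


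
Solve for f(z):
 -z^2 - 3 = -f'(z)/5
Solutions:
 f(z) = C1 + 5*z^3/3 + 15*z


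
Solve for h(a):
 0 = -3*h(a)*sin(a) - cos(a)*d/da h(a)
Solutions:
 h(a) = C1*cos(a)^3


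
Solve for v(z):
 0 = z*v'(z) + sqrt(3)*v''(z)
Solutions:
 v(z) = C1 + C2*erf(sqrt(2)*3^(3/4)*z/6)


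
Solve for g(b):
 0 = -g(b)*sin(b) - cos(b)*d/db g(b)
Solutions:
 g(b) = C1*cos(b)


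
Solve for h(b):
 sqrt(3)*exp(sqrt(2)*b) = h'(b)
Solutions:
 h(b) = C1 + sqrt(6)*exp(sqrt(2)*b)/2


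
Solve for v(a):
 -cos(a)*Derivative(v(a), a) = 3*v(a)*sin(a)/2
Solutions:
 v(a) = C1*cos(a)^(3/2)


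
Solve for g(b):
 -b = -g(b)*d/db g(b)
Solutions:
 g(b) = -sqrt(C1 + b^2)
 g(b) = sqrt(C1 + b^2)


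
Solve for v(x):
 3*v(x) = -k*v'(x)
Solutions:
 v(x) = C1*exp(-3*x/k)


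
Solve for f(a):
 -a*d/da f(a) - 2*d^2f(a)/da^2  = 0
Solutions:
 f(a) = C1 + C2*erf(a/2)


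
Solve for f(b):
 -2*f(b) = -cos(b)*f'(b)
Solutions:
 f(b) = C1*(sin(b) + 1)/(sin(b) - 1)


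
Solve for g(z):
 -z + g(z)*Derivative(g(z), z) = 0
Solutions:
 g(z) = -sqrt(C1 + z^2)
 g(z) = sqrt(C1 + z^2)


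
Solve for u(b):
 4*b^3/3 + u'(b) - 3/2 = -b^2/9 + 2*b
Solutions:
 u(b) = C1 - b^4/3 - b^3/27 + b^2 + 3*b/2


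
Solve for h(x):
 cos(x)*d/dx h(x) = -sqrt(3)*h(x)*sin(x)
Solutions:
 h(x) = C1*cos(x)^(sqrt(3))


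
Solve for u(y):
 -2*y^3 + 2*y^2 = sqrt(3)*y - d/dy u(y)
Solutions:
 u(y) = C1 + y^4/2 - 2*y^3/3 + sqrt(3)*y^2/2


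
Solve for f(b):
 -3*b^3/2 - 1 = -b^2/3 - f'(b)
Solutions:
 f(b) = C1 + 3*b^4/8 - b^3/9 + b


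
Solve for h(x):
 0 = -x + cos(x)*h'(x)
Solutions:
 h(x) = C1 + Integral(x/cos(x), x)


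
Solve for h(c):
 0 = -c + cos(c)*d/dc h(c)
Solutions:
 h(c) = C1 + Integral(c/cos(c), c)


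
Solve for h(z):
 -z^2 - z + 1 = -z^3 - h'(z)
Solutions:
 h(z) = C1 - z^4/4 + z^3/3 + z^2/2 - z


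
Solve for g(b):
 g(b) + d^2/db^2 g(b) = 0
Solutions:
 g(b) = C1*sin(b) + C2*cos(b)


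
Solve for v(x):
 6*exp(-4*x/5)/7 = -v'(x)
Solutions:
 v(x) = C1 + 15*exp(-4*x/5)/14


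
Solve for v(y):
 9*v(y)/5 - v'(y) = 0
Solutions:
 v(y) = C1*exp(9*y/5)


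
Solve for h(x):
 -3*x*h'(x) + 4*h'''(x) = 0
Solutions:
 h(x) = C1 + Integral(C2*airyai(6^(1/3)*x/2) + C3*airybi(6^(1/3)*x/2), x)


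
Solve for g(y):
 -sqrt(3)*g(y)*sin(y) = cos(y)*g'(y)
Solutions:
 g(y) = C1*cos(y)^(sqrt(3))


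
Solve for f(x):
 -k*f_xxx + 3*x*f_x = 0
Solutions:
 f(x) = C1 + Integral(C2*airyai(3^(1/3)*x*(1/k)^(1/3)) + C3*airybi(3^(1/3)*x*(1/k)^(1/3)), x)


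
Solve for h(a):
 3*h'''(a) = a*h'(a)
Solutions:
 h(a) = C1 + Integral(C2*airyai(3^(2/3)*a/3) + C3*airybi(3^(2/3)*a/3), a)


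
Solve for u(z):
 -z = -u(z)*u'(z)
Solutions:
 u(z) = -sqrt(C1 + z^2)
 u(z) = sqrt(C1 + z^2)


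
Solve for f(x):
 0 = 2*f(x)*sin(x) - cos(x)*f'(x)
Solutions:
 f(x) = C1/cos(x)^2


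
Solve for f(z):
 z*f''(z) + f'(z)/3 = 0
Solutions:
 f(z) = C1 + C2*z^(2/3)


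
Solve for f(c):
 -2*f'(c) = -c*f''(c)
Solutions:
 f(c) = C1 + C2*c^3


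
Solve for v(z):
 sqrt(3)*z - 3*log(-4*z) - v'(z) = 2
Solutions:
 v(z) = C1 + sqrt(3)*z^2/2 - 3*z*log(-z) + z*(1 - 6*log(2))


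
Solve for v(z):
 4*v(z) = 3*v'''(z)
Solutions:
 v(z) = C3*exp(6^(2/3)*z/3) + (C1*sin(2^(2/3)*3^(1/6)*z/2) + C2*cos(2^(2/3)*3^(1/6)*z/2))*exp(-6^(2/3)*z/6)


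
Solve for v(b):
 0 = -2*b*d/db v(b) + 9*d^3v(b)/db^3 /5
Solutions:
 v(b) = C1 + Integral(C2*airyai(30^(1/3)*b/3) + C3*airybi(30^(1/3)*b/3), b)


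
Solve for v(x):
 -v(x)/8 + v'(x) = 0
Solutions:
 v(x) = C1*exp(x/8)


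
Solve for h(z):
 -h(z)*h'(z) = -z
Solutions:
 h(z) = -sqrt(C1 + z^2)
 h(z) = sqrt(C1 + z^2)


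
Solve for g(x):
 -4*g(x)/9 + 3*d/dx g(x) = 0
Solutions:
 g(x) = C1*exp(4*x/27)


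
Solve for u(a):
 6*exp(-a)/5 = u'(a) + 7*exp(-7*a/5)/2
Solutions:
 u(a) = C1 - 6*exp(-a)/5 + 5*exp(-7*a/5)/2


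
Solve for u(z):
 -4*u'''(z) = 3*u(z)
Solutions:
 u(z) = C3*exp(-6^(1/3)*z/2) + (C1*sin(2^(1/3)*3^(5/6)*z/4) + C2*cos(2^(1/3)*3^(5/6)*z/4))*exp(6^(1/3)*z/4)


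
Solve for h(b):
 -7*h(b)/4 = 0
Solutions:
 h(b) = 0


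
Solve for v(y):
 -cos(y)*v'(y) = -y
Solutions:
 v(y) = C1 + Integral(y/cos(y), y)


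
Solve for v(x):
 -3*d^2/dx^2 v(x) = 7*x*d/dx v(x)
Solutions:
 v(x) = C1 + C2*erf(sqrt(42)*x/6)


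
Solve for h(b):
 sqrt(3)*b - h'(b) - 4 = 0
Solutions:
 h(b) = C1 + sqrt(3)*b^2/2 - 4*b


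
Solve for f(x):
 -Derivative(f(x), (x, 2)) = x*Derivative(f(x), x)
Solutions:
 f(x) = C1 + C2*erf(sqrt(2)*x/2)


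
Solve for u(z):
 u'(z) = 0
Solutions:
 u(z) = C1


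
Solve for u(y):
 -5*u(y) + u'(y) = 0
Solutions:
 u(y) = C1*exp(5*y)


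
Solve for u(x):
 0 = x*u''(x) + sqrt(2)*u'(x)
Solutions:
 u(x) = C1 + C2*x^(1 - sqrt(2))


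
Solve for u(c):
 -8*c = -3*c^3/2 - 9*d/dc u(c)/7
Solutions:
 u(c) = C1 - 7*c^4/24 + 28*c^2/9


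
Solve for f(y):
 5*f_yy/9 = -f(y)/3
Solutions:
 f(y) = C1*sin(sqrt(15)*y/5) + C2*cos(sqrt(15)*y/5)


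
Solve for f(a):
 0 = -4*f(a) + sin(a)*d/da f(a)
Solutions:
 f(a) = C1*(cos(a)^2 - 2*cos(a) + 1)/(cos(a)^2 + 2*cos(a) + 1)


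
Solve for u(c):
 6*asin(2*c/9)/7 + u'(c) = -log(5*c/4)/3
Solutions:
 u(c) = C1 - c*log(c)/3 - 6*c*asin(2*c/9)/7 - c*log(5) + c/3 + 2*c*log(10)/3 - 3*sqrt(81 - 4*c^2)/7


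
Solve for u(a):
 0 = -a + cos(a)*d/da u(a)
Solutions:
 u(a) = C1 + Integral(a/cos(a), a)


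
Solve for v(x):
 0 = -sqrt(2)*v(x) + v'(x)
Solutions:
 v(x) = C1*exp(sqrt(2)*x)


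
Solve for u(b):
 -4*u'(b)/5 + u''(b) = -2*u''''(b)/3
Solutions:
 u(b) = C1 + C2*exp(b*(-50^(1/3)*(12 + sqrt(194))^(1/3) + 5*20^(1/3)/(12 + sqrt(194))^(1/3))/20)*sin(sqrt(3)*b*(5*20^(1/3)/(12 + sqrt(194))^(1/3) + 50^(1/3)*(12 + sqrt(194))^(1/3))/20) + C3*exp(b*(-50^(1/3)*(12 + sqrt(194))^(1/3) + 5*20^(1/3)/(12 + sqrt(194))^(1/3))/20)*cos(sqrt(3)*b*(5*20^(1/3)/(12 + sqrt(194))^(1/3) + 50^(1/3)*(12 + sqrt(194))^(1/3))/20) + C4*exp(-b*(-50^(1/3)*(12 + sqrt(194))^(1/3) + 5*20^(1/3)/(12 + sqrt(194))^(1/3))/10)


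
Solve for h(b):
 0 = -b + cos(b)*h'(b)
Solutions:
 h(b) = C1 + Integral(b/cos(b), b)


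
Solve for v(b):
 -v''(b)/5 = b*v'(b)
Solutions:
 v(b) = C1 + C2*erf(sqrt(10)*b/2)


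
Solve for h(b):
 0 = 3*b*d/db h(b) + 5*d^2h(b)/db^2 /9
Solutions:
 h(b) = C1 + C2*erf(3*sqrt(30)*b/10)


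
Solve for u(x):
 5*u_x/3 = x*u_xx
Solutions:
 u(x) = C1 + C2*x^(8/3)


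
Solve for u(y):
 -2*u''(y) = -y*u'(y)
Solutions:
 u(y) = C1 + C2*erfi(y/2)


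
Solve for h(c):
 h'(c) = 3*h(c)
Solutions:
 h(c) = C1*exp(3*c)


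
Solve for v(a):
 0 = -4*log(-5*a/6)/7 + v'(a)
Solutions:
 v(a) = C1 + 4*a*log(-a)/7 + 4*a*(-log(6) - 1 + log(5))/7


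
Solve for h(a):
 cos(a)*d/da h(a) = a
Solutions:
 h(a) = C1 + Integral(a/cos(a), a)


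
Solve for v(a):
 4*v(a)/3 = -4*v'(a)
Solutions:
 v(a) = C1*exp(-a/3)


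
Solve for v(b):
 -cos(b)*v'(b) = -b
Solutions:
 v(b) = C1 + Integral(b/cos(b), b)


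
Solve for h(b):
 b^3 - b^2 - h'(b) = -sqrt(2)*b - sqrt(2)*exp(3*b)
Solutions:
 h(b) = C1 + b^4/4 - b^3/3 + sqrt(2)*b^2/2 + sqrt(2)*exp(3*b)/3


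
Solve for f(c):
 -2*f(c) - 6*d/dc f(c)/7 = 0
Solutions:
 f(c) = C1*exp(-7*c/3)


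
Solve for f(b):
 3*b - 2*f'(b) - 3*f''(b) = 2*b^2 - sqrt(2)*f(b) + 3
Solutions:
 f(b) = C1*exp(b*(-1 + sqrt(1 + 3*sqrt(2)))/3) + C2*exp(-b*(1 + sqrt(1 + 3*sqrt(2)))/3) + sqrt(2)*b^2 - 3*sqrt(2)*b/2 + 4*b + 3 + 11*sqrt(2)/2


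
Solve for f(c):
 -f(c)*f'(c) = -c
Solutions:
 f(c) = -sqrt(C1 + c^2)
 f(c) = sqrt(C1 + c^2)


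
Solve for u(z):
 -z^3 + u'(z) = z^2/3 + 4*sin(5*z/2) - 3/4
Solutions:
 u(z) = C1 + z^4/4 + z^3/9 - 3*z/4 - 8*cos(5*z/2)/5


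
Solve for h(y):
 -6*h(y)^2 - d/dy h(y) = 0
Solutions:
 h(y) = 1/(C1 + 6*y)


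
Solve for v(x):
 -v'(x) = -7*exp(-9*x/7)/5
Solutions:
 v(x) = C1 - 49*exp(-9*x/7)/45


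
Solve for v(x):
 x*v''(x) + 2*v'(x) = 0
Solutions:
 v(x) = C1 + C2/x


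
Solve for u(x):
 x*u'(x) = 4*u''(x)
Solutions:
 u(x) = C1 + C2*erfi(sqrt(2)*x/4)


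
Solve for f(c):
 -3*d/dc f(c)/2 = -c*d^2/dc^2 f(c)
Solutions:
 f(c) = C1 + C2*c^(5/2)


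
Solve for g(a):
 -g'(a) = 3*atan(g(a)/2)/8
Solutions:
 Integral(1/atan(_y/2), (_y, g(a))) = C1 - 3*a/8


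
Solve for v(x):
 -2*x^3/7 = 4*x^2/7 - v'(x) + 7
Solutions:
 v(x) = C1 + x^4/14 + 4*x^3/21 + 7*x


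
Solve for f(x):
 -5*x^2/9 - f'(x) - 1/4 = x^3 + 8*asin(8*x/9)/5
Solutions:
 f(x) = C1 - x^4/4 - 5*x^3/27 - 8*x*asin(8*x/9)/5 - x/4 - sqrt(81 - 64*x^2)/5


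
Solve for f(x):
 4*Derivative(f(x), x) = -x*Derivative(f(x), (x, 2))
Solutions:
 f(x) = C1 + C2/x^3


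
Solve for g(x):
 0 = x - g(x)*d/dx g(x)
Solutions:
 g(x) = -sqrt(C1 + x^2)
 g(x) = sqrt(C1 + x^2)


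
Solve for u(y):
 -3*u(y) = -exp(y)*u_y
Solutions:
 u(y) = C1*exp(-3*exp(-y))


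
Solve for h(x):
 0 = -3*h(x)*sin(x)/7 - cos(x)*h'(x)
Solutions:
 h(x) = C1*cos(x)^(3/7)


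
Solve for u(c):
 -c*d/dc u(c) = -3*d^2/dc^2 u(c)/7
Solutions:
 u(c) = C1 + C2*erfi(sqrt(42)*c/6)


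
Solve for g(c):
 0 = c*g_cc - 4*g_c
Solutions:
 g(c) = C1 + C2*c^5


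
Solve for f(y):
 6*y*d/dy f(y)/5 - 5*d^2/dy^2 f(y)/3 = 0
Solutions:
 f(y) = C1 + C2*erfi(3*y/5)


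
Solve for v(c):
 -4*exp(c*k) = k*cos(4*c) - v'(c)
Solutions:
 v(c) = C1 + k*sin(4*c)/4 + 4*exp(c*k)/k


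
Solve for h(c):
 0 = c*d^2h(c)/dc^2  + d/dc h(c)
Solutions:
 h(c) = C1 + C2*log(c)


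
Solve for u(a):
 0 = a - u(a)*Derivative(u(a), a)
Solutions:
 u(a) = -sqrt(C1 + a^2)
 u(a) = sqrt(C1 + a^2)


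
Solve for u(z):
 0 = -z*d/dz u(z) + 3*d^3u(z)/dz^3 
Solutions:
 u(z) = C1 + Integral(C2*airyai(3^(2/3)*z/3) + C3*airybi(3^(2/3)*z/3), z)


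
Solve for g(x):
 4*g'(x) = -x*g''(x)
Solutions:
 g(x) = C1 + C2/x^3


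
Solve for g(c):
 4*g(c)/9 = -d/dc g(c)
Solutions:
 g(c) = C1*exp(-4*c/9)


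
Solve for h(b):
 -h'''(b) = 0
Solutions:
 h(b) = C1 + C2*b + C3*b^2


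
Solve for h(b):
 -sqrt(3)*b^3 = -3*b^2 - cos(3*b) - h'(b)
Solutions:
 h(b) = C1 + sqrt(3)*b^4/4 - b^3 - sin(3*b)/3


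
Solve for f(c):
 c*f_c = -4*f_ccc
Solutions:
 f(c) = C1 + Integral(C2*airyai(-2^(1/3)*c/2) + C3*airybi(-2^(1/3)*c/2), c)


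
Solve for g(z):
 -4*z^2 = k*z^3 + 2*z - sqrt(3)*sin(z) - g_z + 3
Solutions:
 g(z) = C1 + k*z^4/4 + 4*z^3/3 + z^2 + 3*z + sqrt(3)*cos(z)


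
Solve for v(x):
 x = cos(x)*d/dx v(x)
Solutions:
 v(x) = C1 + Integral(x/cos(x), x)


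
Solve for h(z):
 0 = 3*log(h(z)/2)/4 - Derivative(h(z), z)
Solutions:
 4*Integral(1/(-log(_y) + log(2)), (_y, h(z)))/3 = C1 - z


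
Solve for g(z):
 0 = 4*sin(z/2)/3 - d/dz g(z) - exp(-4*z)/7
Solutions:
 g(z) = C1 - 8*cos(z/2)/3 + exp(-4*z)/28


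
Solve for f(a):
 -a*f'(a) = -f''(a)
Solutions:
 f(a) = C1 + C2*erfi(sqrt(2)*a/2)


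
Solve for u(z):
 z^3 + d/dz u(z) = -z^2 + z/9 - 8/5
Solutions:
 u(z) = C1 - z^4/4 - z^3/3 + z^2/18 - 8*z/5


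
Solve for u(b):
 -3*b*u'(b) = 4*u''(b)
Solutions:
 u(b) = C1 + C2*erf(sqrt(6)*b/4)


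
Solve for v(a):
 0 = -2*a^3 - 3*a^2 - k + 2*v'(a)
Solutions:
 v(a) = C1 + a^4/4 + a^3/2 + a*k/2


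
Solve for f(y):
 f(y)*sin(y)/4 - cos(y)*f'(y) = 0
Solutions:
 f(y) = C1/cos(y)^(1/4)


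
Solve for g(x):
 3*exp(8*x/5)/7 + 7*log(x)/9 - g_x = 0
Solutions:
 g(x) = C1 + 7*x*log(x)/9 - 7*x/9 + 15*exp(8*x/5)/56


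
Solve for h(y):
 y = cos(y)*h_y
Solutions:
 h(y) = C1 + Integral(y/cos(y), y)


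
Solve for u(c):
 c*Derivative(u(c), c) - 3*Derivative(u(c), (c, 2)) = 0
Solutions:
 u(c) = C1 + C2*erfi(sqrt(6)*c/6)


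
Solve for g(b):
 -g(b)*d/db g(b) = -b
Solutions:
 g(b) = -sqrt(C1 + b^2)
 g(b) = sqrt(C1 + b^2)


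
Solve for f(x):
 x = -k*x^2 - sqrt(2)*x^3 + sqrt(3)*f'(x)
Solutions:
 f(x) = C1 + sqrt(3)*k*x^3/9 + sqrt(6)*x^4/12 + sqrt(3)*x^2/6


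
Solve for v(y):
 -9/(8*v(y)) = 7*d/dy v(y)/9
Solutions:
 v(y) = -sqrt(C1 - 567*y)/14
 v(y) = sqrt(C1 - 567*y)/14


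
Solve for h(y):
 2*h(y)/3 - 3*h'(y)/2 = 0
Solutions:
 h(y) = C1*exp(4*y/9)


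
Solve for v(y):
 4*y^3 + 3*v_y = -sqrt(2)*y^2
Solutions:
 v(y) = C1 - y^4/3 - sqrt(2)*y^3/9


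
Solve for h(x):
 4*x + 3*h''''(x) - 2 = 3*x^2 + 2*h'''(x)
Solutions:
 h(x) = C1 + C2*x + C3*x^2 + C4*exp(2*x/3) - x^5/40 - 5*x^4/48 - 19*x^3/24


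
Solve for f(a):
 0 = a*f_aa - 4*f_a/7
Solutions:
 f(a) = C1 + C2*a^(11/7)


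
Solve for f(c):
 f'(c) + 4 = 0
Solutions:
 f(c) = C1 - 4*c


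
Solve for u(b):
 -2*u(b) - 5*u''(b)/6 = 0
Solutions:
 u(b) = C1*sin(2*sqrt(15)*b/5) + C2*cos(2*sqrt(15)*b/5)


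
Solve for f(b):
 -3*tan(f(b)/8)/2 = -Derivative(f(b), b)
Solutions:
 f(b) = -8*asin(C1*exp(3*b/16)) + 8*pi
 f(b) = 8*asin(C1*exp(3*b/16))


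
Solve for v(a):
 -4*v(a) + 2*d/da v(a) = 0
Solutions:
 v(a) = C1*exp(2*a)


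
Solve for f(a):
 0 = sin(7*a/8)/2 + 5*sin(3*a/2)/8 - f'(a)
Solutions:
 f(a) = C1 - 4*cos(7*a/8)/7 - 5*cos(3*a/2)/12


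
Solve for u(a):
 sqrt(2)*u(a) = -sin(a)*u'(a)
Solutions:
 u(a) = C1*(cos(a) + 1)^(sqrt(2)/2)/(cos(a) - 1)^(sqrt(2)/2)


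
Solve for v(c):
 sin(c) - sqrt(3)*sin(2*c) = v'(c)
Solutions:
 v(c) = C1 - cos(c) + sqrt(3)*cos(2*c)/2


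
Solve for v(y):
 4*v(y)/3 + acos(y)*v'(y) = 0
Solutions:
 v(y) = C1*exp(-4*Integral(1/acos(y), y)/3)


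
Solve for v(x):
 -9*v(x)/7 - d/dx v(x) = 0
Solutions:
 v(x) = C1*exp(-9*x/7)


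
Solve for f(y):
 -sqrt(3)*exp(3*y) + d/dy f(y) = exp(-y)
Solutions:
 f(y) = C1 + sqrt(3)*exp(3*y)/3 - exp(-y)


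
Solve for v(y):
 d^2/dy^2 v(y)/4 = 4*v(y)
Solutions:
 v(y) = C1*exp(-4*y) + C2*exp(4*y)


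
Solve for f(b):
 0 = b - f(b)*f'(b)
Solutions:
 f(b) = -sqrt(C1 + b^2)
 f(b) = sqrt(C1 + b^2)


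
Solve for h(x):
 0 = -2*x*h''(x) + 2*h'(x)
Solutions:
 h(x) = C1 + C2*x^2


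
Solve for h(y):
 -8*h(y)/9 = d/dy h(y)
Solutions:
 h(y) = C1*exp(-8*y/9)


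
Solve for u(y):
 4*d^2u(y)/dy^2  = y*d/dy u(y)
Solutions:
 u(y) = C1 + C2*erfi(sqrt(2)*y/4)


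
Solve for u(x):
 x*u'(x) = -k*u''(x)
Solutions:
 u(x) = C1 + C2*sqrt(k)*erf(sqrt(2)*x*sqrt(1/k)/2)


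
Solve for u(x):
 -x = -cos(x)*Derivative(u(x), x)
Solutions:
 u(x) = C1 + Integral(x/cos(x), x)


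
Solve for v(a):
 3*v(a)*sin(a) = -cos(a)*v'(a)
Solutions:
 v(a) = C1*cos(a)^3


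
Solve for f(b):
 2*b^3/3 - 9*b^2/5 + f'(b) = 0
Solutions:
 f(b) = C1 - b^4/6 + 3*b^3/5


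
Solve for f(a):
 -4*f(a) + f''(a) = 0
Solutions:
 f(a) = C1*exp(-2*a) + C2*exp(2*a)


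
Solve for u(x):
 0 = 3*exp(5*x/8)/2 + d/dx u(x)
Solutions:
 u(x) = C1 - 12*exp(5*x/8)/5


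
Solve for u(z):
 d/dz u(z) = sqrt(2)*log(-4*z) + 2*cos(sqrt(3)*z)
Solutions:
 u(z) = C1 + sqrt(2)*z*(log(-z) - 1) + 2*sqrt(2)*z*log(2) + 2*sqrt(3)*sin(sqrt(3)*z)/3


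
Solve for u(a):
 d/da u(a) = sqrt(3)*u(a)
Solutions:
 u(a) = C1*exp(sqrt(3)*a)


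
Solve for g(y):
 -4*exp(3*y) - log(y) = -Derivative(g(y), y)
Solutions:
 g(y) = C1 + y*log(y) - y + 4*exp(3*y)/3


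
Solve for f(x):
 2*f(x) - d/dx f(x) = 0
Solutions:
 f(x) = C1*exp(2*x)


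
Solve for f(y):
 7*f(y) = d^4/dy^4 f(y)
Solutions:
 f(y) = C1*exp(-7^(1/4)*y) + C2*exp(7^(1/4)*y) + C3*sin(7^(1/4)*y) + C4*cos(7^(1/4)*y)


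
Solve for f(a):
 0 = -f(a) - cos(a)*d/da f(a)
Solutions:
 f(a) = C1*sqrt(sin(a) - 1)/sqrt(sin(a) + 1)


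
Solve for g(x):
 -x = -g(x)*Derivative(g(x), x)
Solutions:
 g(x) = -sqrt(C1 + x^2)
 g(x) = sqrt(C1 + x^2)


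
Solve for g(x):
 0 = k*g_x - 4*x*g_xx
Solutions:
 g(x) = C1 + x^(re(k)/4 + 1)*(C2*sin(log(x)*Abs(im(k))/4) + C3*cos(log(x)*im(k)/4))


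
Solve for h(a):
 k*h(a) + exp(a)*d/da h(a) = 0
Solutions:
 h(a) = C1*exp(k*exp(-a))


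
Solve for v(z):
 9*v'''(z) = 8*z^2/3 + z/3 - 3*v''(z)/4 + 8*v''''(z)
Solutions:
 v(z) = C1 + C2*z + C3*exp(z*(9 - sqrt(105))/16) + C4*exp(z*(9 + sqrt(105))/16) + 8*z^4/27 - 382*z^3/27 + 14776*z^2/27


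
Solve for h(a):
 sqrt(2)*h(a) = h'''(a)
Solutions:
 h(a) = C3*exp(2^(1/6)*a) + (C1*sin(2^(1/6)*sqrt(3)*a/2) + C2*cos(2^(1/6)*sqrt(3)*a/2))*exp(-2^(1/6)*a/2)


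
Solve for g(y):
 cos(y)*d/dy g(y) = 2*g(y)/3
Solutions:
 g(y) = C1*(sin(y) + 1)^(1/3)/(sin(y) - 1)^(1/3)


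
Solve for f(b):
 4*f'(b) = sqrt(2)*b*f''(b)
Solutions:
 f(b) = C1 + C2*b^(1 + 2*sqrt(2))
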